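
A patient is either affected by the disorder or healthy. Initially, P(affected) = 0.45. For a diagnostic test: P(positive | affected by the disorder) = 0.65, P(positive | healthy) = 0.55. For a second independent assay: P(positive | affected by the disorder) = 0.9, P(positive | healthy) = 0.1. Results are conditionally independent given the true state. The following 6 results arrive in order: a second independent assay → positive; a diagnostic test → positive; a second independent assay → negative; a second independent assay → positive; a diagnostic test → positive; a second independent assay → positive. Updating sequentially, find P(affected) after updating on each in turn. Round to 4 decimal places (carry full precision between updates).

0.9893

After a second independent assay='positive': P(affected) = 0.9·0.4500 / (0.9·0.4500 + 0.1·0.5500) ≈ 0.8804
After a diagnostic test='positive': P(affected) = 0.65·0.8804 / (0.65·0.8804 + 0.55·0.1196) ≈ 0.8969
After a second independent assay='negative': P(affected) = 0.1·0.8969 / (0.1·0.8969 + 0.9·0.1031) ≈ 0.4916
After a second independent assay='positive': P(affected) = 0.9·0.4916 / (0.9·0.4916 + 0.1·0.5084) ≈ 0.8969
After a diagnostic test='positive': P(affected) = 0.65·0.8969 / (0.65·0.8969 + 0.55·0.1031) ≈ 0.9114
After a second independent assay='positive': P(affected) = 0.9·0.9114 / (0.9·0.9114 + 0.1·0.0886) ≈ 0.9893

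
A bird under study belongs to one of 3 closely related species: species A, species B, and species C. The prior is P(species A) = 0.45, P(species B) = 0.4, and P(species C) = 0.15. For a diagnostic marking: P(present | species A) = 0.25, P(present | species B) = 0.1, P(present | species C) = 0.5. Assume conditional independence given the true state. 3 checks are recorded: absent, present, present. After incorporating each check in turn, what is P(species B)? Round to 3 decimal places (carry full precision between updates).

Each posterior becomes the prior for the next update.
After 'absent': normaliser = 0.75·0.4500 + 0.9·0.4000 + 0.5·0.1500; P(species A) ≈ 0.4369, P(species B) ≈ 0.4660, P(species C) ≈ 0.0971
After 'present': normaliser = 0.25·0.4369 + 0.1·0.4660 + 0.5·0.0971; P(species A) ≈ 0.5344, P(species B) ≈ 0.2280, P(species C) ≈ 0.2375
After 'present': normaliser = 0.25·0.5344 + 0.1·0.2280 + 0.5·0.2375; P(species A) ≈ 0.4855, P(species B) ≈ 0.0829, P(species C) ≈ 0.4316

0.083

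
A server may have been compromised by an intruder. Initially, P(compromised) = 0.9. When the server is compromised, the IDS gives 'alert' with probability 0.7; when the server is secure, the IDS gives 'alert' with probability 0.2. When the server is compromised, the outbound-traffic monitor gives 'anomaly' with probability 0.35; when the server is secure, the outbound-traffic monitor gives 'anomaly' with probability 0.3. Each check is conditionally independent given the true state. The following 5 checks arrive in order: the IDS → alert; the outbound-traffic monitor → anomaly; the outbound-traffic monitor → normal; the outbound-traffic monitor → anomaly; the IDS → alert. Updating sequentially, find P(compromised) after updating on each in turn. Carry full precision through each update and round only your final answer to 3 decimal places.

0.993

After the IDS='alert': P(compromised) = 0.7·0.9000 / (0.7·0.9000 + 0.2·0.1000) ≈ 0.9692
After the outbound-traffic monitor='anomaly': P(compromised) = 0.35·0.9692 / (0.35·0.9692 + 0.3·0.0308) ≈ 0.9735
After the outbound-traffic monitor='normal': P(compromised) = 0.65·0.9735 / (0.65·0.9735 + 0.7·0.0265) ≈ 0.9715
After the outbound-traffic monitor='anomaly': P(compromised) = 0.35·0.9715 / (0.35·0.9715 + 0.3·0.0285) ≈ 0.9755
After the IDS='alert': P(compromised) = 0.7·0.9755 / (0.7·0.9755 + 0.2·0.0245) ≈ 0.9929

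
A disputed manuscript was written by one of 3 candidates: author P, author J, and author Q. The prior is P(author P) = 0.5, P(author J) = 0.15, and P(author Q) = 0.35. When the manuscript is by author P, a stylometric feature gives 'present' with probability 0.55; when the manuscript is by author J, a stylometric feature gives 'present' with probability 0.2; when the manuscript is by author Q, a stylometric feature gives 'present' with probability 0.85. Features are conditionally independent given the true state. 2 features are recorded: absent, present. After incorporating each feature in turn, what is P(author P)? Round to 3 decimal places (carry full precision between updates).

After 'absent': normaliser = 0.45·0.5000 + 0.8·0.1500 + 0.15·0.3500; P(author P) ≈ 0.5660, P(author J) ≈ 0.3019, P(author Q) ≈ 0.1321
After 'present': normaliser = 0.55·0.5660 + 0.2·0.3019 + 0.85·0.1321; P(author P) ≈ 0.6433, P(author J) ≈ 0.1248, P(author Q) ≈ 0.2320

0.643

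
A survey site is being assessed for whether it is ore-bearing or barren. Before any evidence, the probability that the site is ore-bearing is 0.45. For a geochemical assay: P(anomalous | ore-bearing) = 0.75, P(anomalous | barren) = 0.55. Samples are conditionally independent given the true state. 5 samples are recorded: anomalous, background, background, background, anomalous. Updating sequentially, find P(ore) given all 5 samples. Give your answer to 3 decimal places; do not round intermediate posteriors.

0.207

After 'anomalous': P(ore) = 0.75·0.4500 / (0.75·0.4500 + 0.55·0.5500) ≈ 0.5273
After 'background': P(ore) = 0.25·0.5273 / (0.25·0.5273 + 0.45·0.4727) ≈ 0.3827
After 'background': P(ore) = 0.25·0.3827 / (0.25·0.3827 + 0.45·0.6173) ≈ 0.2561
After 'background': P(ore) = 0.25·0.2561 / (0.25·0.2561 + 0.45·0.7439) ≈ 0.1606
After 'anomalous': P(ore) = 0.75·0.1606 / (0.75·0.1606 + 0.55·0.8394) ≈ 0.2069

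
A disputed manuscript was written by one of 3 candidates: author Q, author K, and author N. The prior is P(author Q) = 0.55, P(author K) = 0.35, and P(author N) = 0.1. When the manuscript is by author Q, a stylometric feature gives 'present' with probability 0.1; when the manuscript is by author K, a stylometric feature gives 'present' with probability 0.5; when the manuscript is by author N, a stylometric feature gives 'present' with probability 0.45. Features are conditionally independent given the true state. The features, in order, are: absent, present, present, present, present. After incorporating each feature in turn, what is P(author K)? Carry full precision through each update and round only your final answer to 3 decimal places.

After 'absent': normaliser = 0.9·0.5500 + 0.5·0.3500 + 0.55·0.1000; P(author Q) ≈ 0.6828, P(author K) ≈ 0.2414, P(author N) ≈ 0.0759
After 'present': normaliser = 0.1·0.6828 + 0.5·0.2414 + 0.45·0.0759; P(author Q) ≈ 0.3060, P(author K) ≈ 0.5410, P(author N) ≈ 0.1530
After 'present': normaliser = 0.1·0.3060 + 0.5·0.5410 + 0.45·0.1530; P(author Q) ≈ 0.0827, P(author K) ≈ 0.7311, P(author N) ≈ 0.1861
After 'present': normaliser = 0.1·0.0827 + 0.5·0.7311 + 0.45·0.1861; P(author Q) ≈ 0.0181, P(author K) ≈ 0.7989, P(author N) ≈ 0.1830
After 'present': normaliser = 0.1·0.0181 + 0.5·0.7989 + 0.45·0.1830; P(author Q) ≈ 0.0037, P(author K) ≈ 0.8259, P(author N) ≈ 0.1703

0.826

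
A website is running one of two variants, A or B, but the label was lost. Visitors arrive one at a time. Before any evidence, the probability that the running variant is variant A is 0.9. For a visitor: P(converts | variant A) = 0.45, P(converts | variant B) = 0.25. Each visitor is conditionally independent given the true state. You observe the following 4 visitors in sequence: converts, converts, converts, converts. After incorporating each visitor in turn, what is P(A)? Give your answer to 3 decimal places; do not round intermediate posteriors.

0.990

After 'converts': P(A) = 0.45·0.9000 / (0.45·0.9000 + 0.25·0.1000) ≈ 0.9419
After 'converts': P(A) = 0.45·0.9419 / (0.45·0.9419 + 0.25·0.0581) ≈ 0.9668
After 'converts': P(A) = 0.45·0.9668 / (0.45·0.9668 + 0.25·0.0332) ≈ 0.9813
After 'converts': P(A) = 0.45·0.9813 / (0.45·0.9813 + 0.25·0.0187) ≈ 0.9895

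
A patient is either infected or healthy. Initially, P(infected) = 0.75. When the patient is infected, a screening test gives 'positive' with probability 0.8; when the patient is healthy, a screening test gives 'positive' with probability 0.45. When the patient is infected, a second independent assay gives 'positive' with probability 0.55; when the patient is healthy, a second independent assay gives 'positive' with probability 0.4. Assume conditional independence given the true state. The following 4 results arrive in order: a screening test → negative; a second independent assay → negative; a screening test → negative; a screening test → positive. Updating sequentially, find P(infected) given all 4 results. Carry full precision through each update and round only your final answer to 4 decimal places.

0.3459

After a screening test='negative': P(infected) = 0.2·0.7500 / (0.2·0.7500 + 0.55·0.2500) ≈ 0.5217
After a second independent assay='negative': P(infected) = 0.45·0.5217 / (0.45·0.5217 + 0.6·0.4783) ≈ 0.4500
After a screening test='negative': P(infected) = 0.2·0.4500 / (0.2·0.4500 + 0.55·0.5500) ≈ 0.2293
After a screening test='positive': P(infected) = 0.8·0.2293 / (0.8·0.2293 + 0.45·0.7707) ≈ 0.3459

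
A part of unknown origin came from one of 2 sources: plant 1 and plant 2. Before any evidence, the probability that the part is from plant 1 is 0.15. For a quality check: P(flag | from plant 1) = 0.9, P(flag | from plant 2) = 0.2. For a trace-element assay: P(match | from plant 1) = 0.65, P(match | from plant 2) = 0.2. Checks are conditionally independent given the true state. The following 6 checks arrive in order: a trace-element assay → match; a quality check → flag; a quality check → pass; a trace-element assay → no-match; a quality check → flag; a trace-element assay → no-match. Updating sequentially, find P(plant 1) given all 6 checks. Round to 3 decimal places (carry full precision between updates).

0.217

After a trace-element assay='match': P(plant 1) = 0.65·0.1500 / (0.65·0.1500 + 0.2·0.8500) ≈ 0.3645
After a quality check='flag': P(plant 1) = 0.9·0.3645 / (0.9·0.3645 + 0.2·0.6355) ≈ 0.7207
After a quality check='pass': P(plant 1) = 0.1·0.7207 / (0.1·0.7207 + 0.8·0.2793) ≈ 0.2439
After a trace-element assay='no-match': P(plant 1) = 0.35·0.2439 / (0.35·0.2439 + 0.8·0.7561) ≈ 0.1237
After a quality check='flag': P(plant 1) = 0.9·0.1237 / (0.9·0.1237 + 0.2·0.8763) ≈ 0.3884
After a trace-element assay='no-match': P(plant 1) = 0.35·0.3884 / (0.35·0.3884 + 0.8·0.6116) ≈ 0.2174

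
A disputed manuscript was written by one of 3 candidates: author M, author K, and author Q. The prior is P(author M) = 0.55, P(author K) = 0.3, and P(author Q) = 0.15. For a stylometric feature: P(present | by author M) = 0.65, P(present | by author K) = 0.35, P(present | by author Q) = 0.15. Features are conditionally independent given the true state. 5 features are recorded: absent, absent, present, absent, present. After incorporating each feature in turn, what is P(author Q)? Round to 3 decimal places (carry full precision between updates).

After 'absent': normaliser = 0.35·0.5500 + 0.65·0.3000 + 0.85·0.1500; P(author M) ≈ 0.3738, P(author K) ≈ 0.3786, P(author Q) ≈ 0.2476
After 'absent': normaliser = 0.35·0.3738 + 0.65·0.3786 + 0.85·0.2476; P(author M) ≈ 0.2227, P(author K) ≈ 0.4190, P(author Q) ≈ 0.3583
After 'present': normaliser = 0.65·0.2227 + 0.35·0.4190 + 0.15·0.3583; P(author M) ≈ 0.4194, P(author K) ≈ 0.4249, P(author Q) ≈ 0.1557
After 'absent': normaliser = 0.35·0.4194 + 0.65·0.4249 + 0.85·0.1557; P(author M) ≈ 0.2644, P(author K) ≈ 0.4973, P(author Q) ≈ 0.2383
After 'present': normaliser = 0.65·0.2644 + 0.35·0.4973 + 0.15·0.2383; P(author M) ≈ 0.4502, P(author K) ≈ 0.4561, P(author Q) ≈ 0.0937

0.094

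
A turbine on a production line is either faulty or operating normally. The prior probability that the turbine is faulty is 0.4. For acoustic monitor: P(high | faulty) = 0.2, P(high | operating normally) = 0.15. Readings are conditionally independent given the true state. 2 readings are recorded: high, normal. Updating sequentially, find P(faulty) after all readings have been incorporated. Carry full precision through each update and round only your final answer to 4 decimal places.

Apply Bayes' rule sequentially, carrying P(faulty) forward.
After 'high': P(faulty) = 0.2·0.4000 / (0.2·0.4000 + 0.15·0.6000) ≈ 0.4706
After 'normal': P(faulty) = 0.8·0.4706 / (0.8·0.4706 + 0.85·0.5294) ≈ 0.4555

0.4555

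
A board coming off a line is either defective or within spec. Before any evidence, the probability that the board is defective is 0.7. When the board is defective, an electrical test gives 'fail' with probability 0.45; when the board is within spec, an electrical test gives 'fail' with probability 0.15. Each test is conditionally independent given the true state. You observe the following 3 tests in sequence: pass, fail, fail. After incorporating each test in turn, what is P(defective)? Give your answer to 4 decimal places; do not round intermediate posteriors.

After 'pass': P(defective) = 0.55·0.7000 / (0.55·0.7000 + 0.85·0.3000) ≈ 0.6016
After 'fail': P(defective) = 0.45·0.6016 / (0.45·0.6016 + 0.15·0.3984) ≈ 0.8191
After 'fail': P(defective) = 0.45·0.8191 / (0.45·0.8191 + 0.15·0.1809) ≈ 0.9315

0.9315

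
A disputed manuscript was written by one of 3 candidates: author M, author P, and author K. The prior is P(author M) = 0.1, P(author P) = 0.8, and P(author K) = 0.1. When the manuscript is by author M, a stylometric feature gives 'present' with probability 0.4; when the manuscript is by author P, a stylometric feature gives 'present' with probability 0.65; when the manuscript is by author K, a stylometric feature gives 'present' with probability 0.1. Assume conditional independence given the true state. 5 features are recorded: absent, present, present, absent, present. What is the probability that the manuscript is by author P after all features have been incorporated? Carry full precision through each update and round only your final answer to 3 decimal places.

0.919

After 'absent': normaliser = 0.6·0.1000 + 0.35·0.8000 + 0.9·0.1000; P(author M) ≈ 0.1395, P(author P) ≈ 0.6512, P(author K) ≈ 0.2093
After 'present': normaliser = 0.4·0.1395 + 0.65·0.6512 + 0.1·0.2093; P(author M) ≈ 0.1116, P(author P) ≈ 0.8465, P(author K) ≈ 0.0419
After 'present': normaliser = 0.4·0.1116 + 0.65·0.8465 + 0.1·0.0419; P(author M) ≈ 0.0745, P(author P) ≈ 0.9185, P(author K) ≈ 0.0070
After 'absent': normaliser = 0.6·0.0745 + 0.35·0.9185 + 0.9·0.0070; P(author M) ≈ 0.1201, P(author P) ≈ 0.8631, P(author K) ≈ 0.0169
After 'present': normaliser = 0.4·0.1201 + 0.65·0.8631 + 0.1·0.0169; P(author M) ≈ 0.0786, P(author P) ≈ 0.9186, P(author K) ≈ 0.0028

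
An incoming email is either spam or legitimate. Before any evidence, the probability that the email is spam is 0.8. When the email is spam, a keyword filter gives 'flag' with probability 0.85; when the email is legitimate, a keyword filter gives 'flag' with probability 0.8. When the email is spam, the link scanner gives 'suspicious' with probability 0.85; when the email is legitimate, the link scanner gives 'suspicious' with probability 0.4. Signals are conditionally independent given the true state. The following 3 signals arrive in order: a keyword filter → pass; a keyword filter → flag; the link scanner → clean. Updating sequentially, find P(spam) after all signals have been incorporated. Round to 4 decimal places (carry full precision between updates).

0.4435

After a keyword filter='pass': P(spam) = 0.15·0.8000 / (0.15·0.8000 + 0.2·0.2000) ≈ 0.7500
After a keyword filter='flag': P(spam) = 0.85·0.7500 / (0.85·0.7500 + 0.8·0.2500) ≈ 0.7612
After the link scanner='clean': P(spam) = 0.15·0.7612 / (0.15·0.7612 + 0.6·0.2388) ≈ 0.4435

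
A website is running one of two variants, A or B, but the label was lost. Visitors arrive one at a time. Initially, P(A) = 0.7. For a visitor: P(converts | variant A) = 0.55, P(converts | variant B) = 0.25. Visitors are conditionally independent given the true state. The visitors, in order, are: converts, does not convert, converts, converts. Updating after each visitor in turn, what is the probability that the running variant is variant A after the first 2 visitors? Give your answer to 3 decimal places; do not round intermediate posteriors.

0.755

After 'converts': P(A) = 0.55·0.7000 / (0.55·0.7000 + 0.25·0.3000) ≈ 0.8370
After 'does not convert': P(A) = 0.45·0.8370 / (0.45·0.8370 + 0.75·0.1630) ≈ 0.7549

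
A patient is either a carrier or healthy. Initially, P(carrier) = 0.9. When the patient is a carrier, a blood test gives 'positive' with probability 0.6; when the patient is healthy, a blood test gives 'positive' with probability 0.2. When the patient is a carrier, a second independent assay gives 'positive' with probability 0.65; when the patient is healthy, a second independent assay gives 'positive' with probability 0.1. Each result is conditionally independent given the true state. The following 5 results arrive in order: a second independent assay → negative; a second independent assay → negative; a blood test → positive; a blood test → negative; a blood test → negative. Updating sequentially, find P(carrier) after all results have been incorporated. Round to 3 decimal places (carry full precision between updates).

After a second independent assay='negative': P(carrier) = 0.35·0.9000 / (0.35·0.9000 + 0.9·0.1000) ≈ 0.7778
After a second independent assay='negative': P(carrier) = 0.35·0.7778 / (0.35·0.7778 + 0.9·0.2222) ≈ 0.5765
After a blood test='positive': P(carrier) = 0.6·0.5765 / (0.6·0.5765 + 0.2·0.4235) ≈ 0.8033
After a blood test='negative': P(carrier) = 0.4·0.8033 / (0.4·0.8033 + 0.8·0.1967) ≈ 0.6712
After a blood test='negative': P(carrier) = 0.4·0.6712 / (0.4·0.6712 + 0.8·0.3288) ≈ 0.5052

0.505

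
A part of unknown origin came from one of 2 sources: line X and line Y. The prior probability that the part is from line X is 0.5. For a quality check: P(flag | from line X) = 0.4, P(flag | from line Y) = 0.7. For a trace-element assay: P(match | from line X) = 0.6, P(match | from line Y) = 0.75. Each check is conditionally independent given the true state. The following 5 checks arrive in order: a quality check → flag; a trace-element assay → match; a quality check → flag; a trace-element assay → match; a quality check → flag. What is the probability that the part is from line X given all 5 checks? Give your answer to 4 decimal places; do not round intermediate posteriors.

After a quality check='flag': P(line X) = 0.4·0.5000 / (0.4·0.5000 + 0.7·0.5000) ≈ 0.3636
After a trace-element assay='match': P(line X) = 0.6·0.3636 / (0.6·0.3636 + 0.75·0.6364) ≈ 0.3137
After a quality check='flag': P(line X) = 0.4·0.3137 / (0.4·0.3137 + 0.7·0.6863) ≈ 0.2071
After a trace-element assay='match': P(line X) = 0.6·0.2071 / (0.6·0.2071 + 0.75·0.7929) ≈ 0.1729
After a quality check='flag': P(line X) = 0.4·0.1729 / (0.4·0.1729 + 0.7·0.8271) ≈ 0.1067

0.1067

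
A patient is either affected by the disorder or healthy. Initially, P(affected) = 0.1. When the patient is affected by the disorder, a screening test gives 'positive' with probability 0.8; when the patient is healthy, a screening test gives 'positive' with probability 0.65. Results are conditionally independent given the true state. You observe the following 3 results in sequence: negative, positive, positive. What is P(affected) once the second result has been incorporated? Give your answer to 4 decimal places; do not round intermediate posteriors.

0.0725

After 'negative': P(affected) = 0.2·0.1000 / (0.2·0.1000 + 0.35·0.9000) ≈ 0.0597
After 'positive': P(affected) = 0.8·0.0597 / (0.8·0.0597 + 0.65·0.9403) ≈ 0.0725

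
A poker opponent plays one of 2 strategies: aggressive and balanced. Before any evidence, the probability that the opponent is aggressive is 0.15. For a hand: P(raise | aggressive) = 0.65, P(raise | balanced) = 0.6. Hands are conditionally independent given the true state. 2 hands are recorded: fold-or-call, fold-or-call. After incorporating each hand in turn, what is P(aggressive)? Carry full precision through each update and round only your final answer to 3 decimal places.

After 'fold-or-call': P(aggressive) = 0.35·0.1500 / (0.35·0.1500 + 0.4·0.8500) ≈ 0.1338
After 'fold-or-call': P(aggressive) = 0.35·0.1338 / (0.35·0.1338 + 0.4·0.8662) ≈ 0.1190

0.119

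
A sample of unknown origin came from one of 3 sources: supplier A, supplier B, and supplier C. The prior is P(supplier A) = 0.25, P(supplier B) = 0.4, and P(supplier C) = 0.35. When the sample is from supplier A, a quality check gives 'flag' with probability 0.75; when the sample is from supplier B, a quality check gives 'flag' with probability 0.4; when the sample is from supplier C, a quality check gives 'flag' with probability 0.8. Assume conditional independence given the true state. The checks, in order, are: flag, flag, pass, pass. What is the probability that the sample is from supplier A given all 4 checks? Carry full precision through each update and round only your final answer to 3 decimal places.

0.215

Apply Bayes' rule sequentially, carrying P(supplier A) forward.
After 'flag': normaliser = 0.75·0.2500 + 0.4·0.4000 + 0.8·0.3500; P(supplier A) ≈ 0.2988, P(supplier B) ≈ 0.2550, P(supplier C) ≈ 0.4462
After 'flag': normaliser = 0.75·0.2988 + 0.4·0.2550 + 0.8·0.4462; P(supplier A) ≈ 0.3281, P(supplier B) ≈ 0.1493, P(supplier C) ≈ 0.5226
After 'pass': normaliser = 0.25·0.3281 + 0.6·0.1493 + 0.2·0.5226; P(supplier A) ≈ 0.2970, P(supplier B) ≈ 0.3244, P(supplier C) ≈ 0.3785
After 'pass': normaliser = 0.25·0.2970 + 0.6·0.3244 + 0.2·0.3785; P(supplier A) ≈ 0.2155, P(supplier B) ≈ 0.5649, P(supplier C) ≈ 0.2197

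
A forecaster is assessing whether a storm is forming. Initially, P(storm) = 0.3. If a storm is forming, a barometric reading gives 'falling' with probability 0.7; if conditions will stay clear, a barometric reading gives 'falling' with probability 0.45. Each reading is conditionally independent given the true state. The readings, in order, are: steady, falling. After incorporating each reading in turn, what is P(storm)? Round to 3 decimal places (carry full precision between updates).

0.267

After 'steady': P(storm) = 0.3·0.3000 / (0.3·0.3000 + 0.55·0.7000) ≈ 0.1895
After 'falling': P(storm) = 0.7·0.1895 / (0.7·0.1895 + 0.45·0.8105) ≈ 0.2667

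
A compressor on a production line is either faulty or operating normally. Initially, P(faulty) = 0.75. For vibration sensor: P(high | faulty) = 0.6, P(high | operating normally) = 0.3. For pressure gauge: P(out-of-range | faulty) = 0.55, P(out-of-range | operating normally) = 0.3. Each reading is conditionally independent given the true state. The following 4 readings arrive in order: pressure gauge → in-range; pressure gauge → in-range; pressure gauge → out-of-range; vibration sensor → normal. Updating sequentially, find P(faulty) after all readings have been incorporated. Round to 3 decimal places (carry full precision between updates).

0.565

After pressure gauge='in-range': P(faulty) = 0.45·0.7500 / (0.45·0.7500 + 0.7·0.2500) ≈ 0.6585
After pressure gauge='in-range': P(faulty) = 0.45·0.6585 / (0.45·0.6585 + 0.7·0.3415) ≈ 0.5535
After pressure gauge='out-of-range': P(faulty) = 0.55·0.5535 / (0.55·0.5535 + 0.3·0.4465) ≈ 0.6945
After vibration sensor='normal': P(faulty) = 0.4·0.6945 / (0.4·0.6945 + 0.7·0.3055) ≈ 0.5650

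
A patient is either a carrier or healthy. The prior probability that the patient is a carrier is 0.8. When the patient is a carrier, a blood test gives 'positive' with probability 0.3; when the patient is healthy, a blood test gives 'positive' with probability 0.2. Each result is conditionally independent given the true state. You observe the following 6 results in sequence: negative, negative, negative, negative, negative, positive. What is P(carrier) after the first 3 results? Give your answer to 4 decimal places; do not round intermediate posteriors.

0.7282

After 'negative': P(carrier) = 0.7·0.8000 / (0.7·0.8000 + 0.8·0.2000) ≈ 0.7778
After 'negative': P(carrier) = 0.7·0.7778 / (0.7·0.7778 + 0.8·0.2222) ≈ 0.7538
After 'negative': P(carrier) = 0.7·0.7538 / (0.7·0.7538 + 0.8·0.2462) ≈ 0.7282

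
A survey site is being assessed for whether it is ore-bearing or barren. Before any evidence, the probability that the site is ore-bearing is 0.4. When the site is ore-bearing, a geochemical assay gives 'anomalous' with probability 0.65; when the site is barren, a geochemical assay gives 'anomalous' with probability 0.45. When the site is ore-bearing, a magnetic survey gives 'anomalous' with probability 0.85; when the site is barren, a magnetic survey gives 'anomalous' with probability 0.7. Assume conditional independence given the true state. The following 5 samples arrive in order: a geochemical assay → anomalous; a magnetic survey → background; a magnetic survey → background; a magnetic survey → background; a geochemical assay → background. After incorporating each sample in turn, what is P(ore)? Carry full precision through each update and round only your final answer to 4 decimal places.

0.0711

After a geochemical assay='anomalous': P(ore) = 0.65·0.4000 / (0.65·0.4000 + 0.45·0.6000) ≈ 0.4906
After a magnetic survey='background': P(ore) = 0.15·0.4906 / (0.15·0.4906 + 0.3·0.5094) ≈ 0.3250
After a magnetic survey='background': P(ore) = 0.15·0.3250 / (0.15·0.3250 + 0.3·0.6750) ≈ 0.1940
After a magnetic survey='background': P(ore) = 0.15·0.1940 / (0.15·0.1940 + 0.3·0.8060) ≈ 0.1074
After a geochemical assay='background': P(ore) = 0.35·0.1074 / (0.35·0.1074 + 0.55·0.8926) ≈ 0.0711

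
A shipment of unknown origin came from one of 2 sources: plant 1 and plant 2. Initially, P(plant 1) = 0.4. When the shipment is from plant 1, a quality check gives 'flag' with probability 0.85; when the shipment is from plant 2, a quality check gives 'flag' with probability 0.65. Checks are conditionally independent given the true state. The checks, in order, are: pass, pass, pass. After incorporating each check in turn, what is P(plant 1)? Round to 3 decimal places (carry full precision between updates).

0.050

Apply Bayes' rule sequentially, carrying P(plant 1) forward.
After 'pass': P(plant 1) = 0.15·0.4000 / (0.15·0.4000 + 0.35·0.6000) ≈ 0.2222
After 'pass': P(plant 1) = 0.15·0.2222 / (0.15·0.2222 + 0.35·0.7778) ≈ 0.1091
After 'pass': P(plant 1) = 0.15·0.1091 / (0.15·0.1091 + 0.35·0.8909) ≈ 0.0499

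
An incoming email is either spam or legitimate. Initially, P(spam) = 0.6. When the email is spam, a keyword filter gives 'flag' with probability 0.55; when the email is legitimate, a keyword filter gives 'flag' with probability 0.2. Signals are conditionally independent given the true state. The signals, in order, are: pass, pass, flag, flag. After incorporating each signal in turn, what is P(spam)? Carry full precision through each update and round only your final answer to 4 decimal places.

0.7821

After 'pass': P(spam) = 0.45·0.6000 / (0.45·0.6000 + 0.8·0.4000) ≈ 0.4576
After 'pass': P(spam) = 0.45·0.4576 / (0.45·0.4576 + 0.8·0.5424) ≈ 0.3219
After 'flag': P(spam) = 0.55·0.3219 / (0.55·0.3219 + 0.2·0.6781) ≈ 0.5662
After 'flag': P(spam) = 0.55·0.5662 / (0.55·0.5662 + 0.2·0.4338) ≈ 0.7821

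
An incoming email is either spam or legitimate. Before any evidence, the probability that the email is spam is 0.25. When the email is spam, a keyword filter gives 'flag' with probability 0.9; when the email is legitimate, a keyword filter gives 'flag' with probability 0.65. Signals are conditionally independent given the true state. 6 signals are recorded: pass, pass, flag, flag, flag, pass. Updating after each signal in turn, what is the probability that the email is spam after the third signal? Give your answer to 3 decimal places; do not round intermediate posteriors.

0.036

After 'pass': P(spam) = 0.1·0.2500 / (0.1·0.2500 + 0.35·0.7500) ≈ 0.0870
After 'pass': P(spam) = 0.1·0.0870 / (0.1·0.0870 + 0.35·0.9130) ≈ 0.0265
After 'flag': P(spam) = 0.9·0.0265 / (0.9·0.0265 + 0.65·0.9735) ≈ 0.0363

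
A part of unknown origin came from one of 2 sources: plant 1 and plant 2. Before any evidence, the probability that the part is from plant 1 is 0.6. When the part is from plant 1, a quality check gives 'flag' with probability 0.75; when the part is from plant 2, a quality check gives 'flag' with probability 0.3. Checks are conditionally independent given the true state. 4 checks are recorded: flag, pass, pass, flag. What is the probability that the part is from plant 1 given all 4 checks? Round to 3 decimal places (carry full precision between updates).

0.545

Each posterior becomes the prior for the next update.
After 'flag': P(plant 1) = 0.75·0.6000 / (0.75·0.6000 + 0.3·0.4000) ≈ 0.7895
After 'pass': P(plant 1) = 0.25·0.7895 / (0.25·0.7895 + 0.7·0.2105) ≈ 0.5725
After 'pass': P(plant 1) = 0.25·0.5725 / (0.25·0.5725 + 0.7·0.4275) ≈ 0.3236
After 'flag': P(plant 1) = 0.75·0.3236 / (0.75·0.3236 + 0.3·0.6764) ≈ 0.5446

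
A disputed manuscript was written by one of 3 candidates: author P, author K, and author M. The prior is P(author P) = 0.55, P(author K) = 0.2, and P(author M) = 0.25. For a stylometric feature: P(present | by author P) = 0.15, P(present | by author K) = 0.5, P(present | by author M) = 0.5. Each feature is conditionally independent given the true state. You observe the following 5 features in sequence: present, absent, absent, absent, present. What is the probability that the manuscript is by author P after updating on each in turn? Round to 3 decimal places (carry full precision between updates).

0.351

After 'present': normaliser = 0.15·0.5500 + 0.5·0.2000 + 0.5·0.2500; P(author P) ≈ 0.2683, P(author K) ≈ 0.3252, P(author M) ≈ 0.4065
After 'absent': normaliser = 0.85·0.2683 + 0.5·0.3252 + 0.5·0.4065; P(author P) ≈ 0.3840, P(author K) ≈ 0.2738, P(author M) ≈ 0.3422
After 'absent': normaliser = 0.85·0.3840 + 0.5·0.2738 + 0.5·0.3422; P(author P) ≈ 0.5145, P(author K) ≈ 0.2158, P(author M) ≈ 0.2697
After 'absent': normaliser = 0.85·0.5145 + 0.5·0.2158 + 0.5·0.2697; P(author P) ≈ 0.6430, P(author K) ≈ 0.1586, P(author M) ≈ 0.1983
After 'present': normaliser = 0.15·0.6430 + 0.5·0.1586 + 0.5·0.1983; P(author P) ≈ 0.3508, P(author K) ≈ 0.2885, P(author M) ≈ 0.3606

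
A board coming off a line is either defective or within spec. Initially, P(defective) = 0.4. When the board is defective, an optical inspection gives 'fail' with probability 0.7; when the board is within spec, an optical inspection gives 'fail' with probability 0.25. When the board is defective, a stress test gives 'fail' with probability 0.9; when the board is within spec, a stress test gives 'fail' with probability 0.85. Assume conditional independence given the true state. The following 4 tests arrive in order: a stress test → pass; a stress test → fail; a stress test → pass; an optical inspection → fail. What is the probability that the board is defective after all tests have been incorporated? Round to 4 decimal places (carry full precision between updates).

0.4676

After a stress test='pass': P(defective) = 0.1·0.4000 / (0.1·0.4000 + 0.15·0.6000) ≈ 0.3077
After a stress test='fail': P(defective) = 0.9·0.3077 / (0.9·0.3077 + 0.85·0.6923) ≈ 0.3200
After a stress test='pass': P(defective) = 0.1·0.3200 / (0.1·0.3200 + 0.15·0.6800) ≈ 0.2388
After an optical inspection='fail': P(defective) = 0.7·0.2388 / (0.7·0.2388 + 0.25·0.7612) ≈ 0.4676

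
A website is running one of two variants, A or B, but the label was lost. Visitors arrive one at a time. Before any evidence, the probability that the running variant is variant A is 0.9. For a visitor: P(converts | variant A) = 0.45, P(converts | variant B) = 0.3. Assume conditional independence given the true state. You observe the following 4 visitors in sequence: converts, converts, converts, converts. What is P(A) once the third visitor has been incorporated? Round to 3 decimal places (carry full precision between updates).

After 'converts': P(A) = 0.45·0.9000 / (0.45·0.9000 + 0.3·0.1000) ≈ 0.9310
After 'converts': P(A) = 0.45·0.9310 / (0.45·0.9310 + 0.3·0.0690) ≈ 0.9529
After 'converts': P(A) = 0.45·0.9529 / (0.45·0.9529 + 0.3·0.0471) ≈ 0.9681

0.968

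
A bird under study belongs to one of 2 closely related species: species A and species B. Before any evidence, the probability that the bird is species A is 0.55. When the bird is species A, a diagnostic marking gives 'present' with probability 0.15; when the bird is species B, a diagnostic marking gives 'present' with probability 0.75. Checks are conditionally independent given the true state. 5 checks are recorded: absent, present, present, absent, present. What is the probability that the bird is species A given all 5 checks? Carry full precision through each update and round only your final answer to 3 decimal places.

0.102

Apply Bayes' rule sequentially, carrying P(species A) forward.
After 'absent': P(species A) = 0.85·0.5500 / (0.85·0.5500 + 0.25·0.4500) ≈ 0.8060
After 'present': P(species A) = 0.15·0.8060 / (0.15·0.8060 + 0.75·0.1940) ≈ 0.4539
After 'present': P(species A) = 0.15·0.4539 / (0.15·0.4539 + 0.75·0.5461) ≈ 0.1425
After 'absent': P(species A) = 0.85·0.1425 / (0.85·0.1425 + 0.25·0.8575) ≈ 0.3611
After 'present': P(species A) = 0.15·0.3611 / (0.15·0.3611 + 0.75·0.6389) ≈ 0.1016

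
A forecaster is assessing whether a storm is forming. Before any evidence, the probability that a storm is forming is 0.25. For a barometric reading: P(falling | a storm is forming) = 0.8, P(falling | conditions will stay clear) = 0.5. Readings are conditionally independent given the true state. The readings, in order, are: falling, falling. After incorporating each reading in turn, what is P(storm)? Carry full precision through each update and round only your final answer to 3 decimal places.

0.460

After 'falling': P(storm) = 0.8·0.2500 / (0.8·0.2500 + 0.5·0.7500) ≈ 0.3478
After 'falling': P(storm) = 0.8·0.3478 / (0.8·0.3478 + 0.5·0.6522) ≈ 0.4604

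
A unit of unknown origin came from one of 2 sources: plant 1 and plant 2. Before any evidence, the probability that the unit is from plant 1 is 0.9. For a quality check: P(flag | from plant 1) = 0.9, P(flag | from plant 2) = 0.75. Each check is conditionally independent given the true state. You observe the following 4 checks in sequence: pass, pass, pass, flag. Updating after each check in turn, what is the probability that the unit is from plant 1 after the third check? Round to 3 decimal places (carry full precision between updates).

After 'pass': P(plant 1) = 0.1·0.9000 / (0.1·0.9000 + 0.25·0.1000) ≈ 0.7826
After 'pass': P(plant 1) = 0.1·0.7826 / (0.1·0.7826 + 0.25·0.2174) ≈ 0.5902
After 'pass': P(plant 1) = 0.1·0.5902 / (0.1·0.5902 + 0.25·0.4098) ≈ 0.3655

0.365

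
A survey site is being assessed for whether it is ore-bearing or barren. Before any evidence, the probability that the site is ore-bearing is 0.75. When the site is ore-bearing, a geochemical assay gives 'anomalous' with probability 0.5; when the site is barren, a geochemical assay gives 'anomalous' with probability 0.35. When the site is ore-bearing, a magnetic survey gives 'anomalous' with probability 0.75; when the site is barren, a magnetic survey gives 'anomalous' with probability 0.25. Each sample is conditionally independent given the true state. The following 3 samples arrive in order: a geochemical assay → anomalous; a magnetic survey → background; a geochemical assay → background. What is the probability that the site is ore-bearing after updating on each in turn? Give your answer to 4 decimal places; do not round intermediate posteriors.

0.5236

Apply Bayes' rule sequentially, carrying P(ore) forward.
After a geochemical assay='anomalous': P(ore) = 0.5·0.7500 / (0.5·0.7500 + 0.35·0.2500) ≈ 0.8108
After a magnetic survey='background': P(ore) = 0.25·0.8108 / (0.25·0.8108 + 0.75·0.1892) ≈ 0.5882
After a geochemical assay='background': P(ore) = 0.5·0.5882 / (0.5·0.5882 + 0.65·0.4118) ≈ 0.5236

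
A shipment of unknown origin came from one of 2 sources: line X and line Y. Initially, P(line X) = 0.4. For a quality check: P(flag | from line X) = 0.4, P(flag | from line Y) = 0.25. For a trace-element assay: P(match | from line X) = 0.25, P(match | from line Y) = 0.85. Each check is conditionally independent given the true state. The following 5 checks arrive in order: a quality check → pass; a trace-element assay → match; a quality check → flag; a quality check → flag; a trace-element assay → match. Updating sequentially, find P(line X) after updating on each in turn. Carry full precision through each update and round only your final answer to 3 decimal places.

After a quality check='pass': P(line X) = 0.6·0.4000 / (0.6·0.4000 + 0.75·0.6000) ≈ 0.3478
After a trace-element assay='match': P(line X) = 0.25·0.3478 / (0.25·0.3478 + 0.85·0.6522) ≈ 0.1356
After a quality check='flag': P(line X) = 0.4·0.1356 / (0.4·0.1356 + 0.25·0.8644) ≈ 0.2006
After a quality check='flag': P(line X) = 0.4·0.2006 / (0.4·0.2006 + 0.25·0.7994) ≈ 0.2865
After a trace-element assay='match': P(line X) = 0.25·0.2865 / (0.25·0.2865 + 0.85·0.7135) ≈ 0.1056

0.106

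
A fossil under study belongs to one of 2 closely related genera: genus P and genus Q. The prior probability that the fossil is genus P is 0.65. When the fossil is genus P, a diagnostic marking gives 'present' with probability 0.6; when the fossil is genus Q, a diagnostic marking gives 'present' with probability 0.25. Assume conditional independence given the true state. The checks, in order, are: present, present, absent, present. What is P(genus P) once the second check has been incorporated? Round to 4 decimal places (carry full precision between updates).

0.9145

After 'present': P(genus P) = 0.6·0.6500 / (0.6·0.6500 + 0.25·0.3500) ≈ 0.8168
After 'present': P(genus P) = 0.6·0.8168 / (0.6·0.8168 + 0.25·0.1832) ≈ 0.9145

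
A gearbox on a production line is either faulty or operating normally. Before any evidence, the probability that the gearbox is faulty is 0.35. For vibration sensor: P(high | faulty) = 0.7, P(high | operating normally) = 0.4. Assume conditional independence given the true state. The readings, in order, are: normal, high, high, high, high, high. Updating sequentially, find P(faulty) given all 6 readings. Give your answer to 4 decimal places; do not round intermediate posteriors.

Apply Bayes' rule sequentially, carrying P(faulty) forward.
After 'normal': P(faulty) = 0.3·0.3500 / (0.3·0.3500 + 0.6·0.6500) ≈ 0.2121
After 'high': P(faulty) = 0.7·0.2121 / (0.7·0.2121 + 0.4·0.7879) ≈ 0.3203
After 'high': P(faulty) = 0.7·0.3203 / (0.7·0.3203 + 0.4·0.6797) ≈ 0.4519
After 'high': P(faulty) = 0.7·0.4519 / (0.7·0.4519 + 0.4·0.5481) ≈ 0.5907
After 'high': P(faulty) = 0.7·0.5907 / (0.7·0.5907 + 0.4·0.4093) ≈ 0.7163
After 'high': P(faulty) = 0.7·0.7163 / (0.7·0.7163 + 0.4·0.2837) ≈ 0.8155

0.8155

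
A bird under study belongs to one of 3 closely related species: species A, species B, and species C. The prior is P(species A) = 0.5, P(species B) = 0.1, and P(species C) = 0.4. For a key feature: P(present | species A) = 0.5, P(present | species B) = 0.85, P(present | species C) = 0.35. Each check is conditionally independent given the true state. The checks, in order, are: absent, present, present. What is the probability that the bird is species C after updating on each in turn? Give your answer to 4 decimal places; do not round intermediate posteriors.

Apply Bayes' rule sequentially, carrying P(species C) forward.
After 'absent': normaliser = 0.5·0.5000 + 0.15·0.1000 + 0.65·0.4000; P(species A) ≈ 0.4762, P(species B) ≈ 0.0286, P(species C) ≈ 0.4952
After 'present': normaliser = 0.5·0.4762 + 0.85·0.0286 + 0.35·0.4952; P(species A) ≈ 0.5464, P(species B) ≈ 0.0557, P(species C) ≈ 0.3978
After 'present': normaliser = 0.5·0.5464 + 0.85·0.0557 + 0.35·0.3978; P(species A) ≈ 0.5942, P(species B) ≈ 0.1030, P(species C) ≈ 0.3028

0.3028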